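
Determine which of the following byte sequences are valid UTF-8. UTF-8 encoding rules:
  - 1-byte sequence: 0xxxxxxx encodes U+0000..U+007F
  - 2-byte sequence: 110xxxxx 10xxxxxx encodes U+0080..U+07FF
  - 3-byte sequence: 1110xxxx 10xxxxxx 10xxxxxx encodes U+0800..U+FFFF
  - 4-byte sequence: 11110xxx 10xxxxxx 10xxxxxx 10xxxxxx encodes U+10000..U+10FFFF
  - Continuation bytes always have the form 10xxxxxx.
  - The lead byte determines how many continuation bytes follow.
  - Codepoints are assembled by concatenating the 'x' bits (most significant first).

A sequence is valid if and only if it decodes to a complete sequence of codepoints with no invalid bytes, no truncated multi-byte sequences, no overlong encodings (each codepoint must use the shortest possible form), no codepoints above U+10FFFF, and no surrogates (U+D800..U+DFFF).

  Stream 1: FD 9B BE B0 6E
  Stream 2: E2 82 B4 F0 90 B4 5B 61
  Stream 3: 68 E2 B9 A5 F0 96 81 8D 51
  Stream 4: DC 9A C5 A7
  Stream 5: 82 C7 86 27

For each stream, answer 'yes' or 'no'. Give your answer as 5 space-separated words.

Stream 1: error at byte offset 0. INVALID
Stream 2: error at byte offset 6. INVALID
Stream 3: decodes cleanly. VALID
Stream 4: decodes cleanly. VALID
Stream 5: error at byte offset 0. INVALID

Answer: no no yes yes no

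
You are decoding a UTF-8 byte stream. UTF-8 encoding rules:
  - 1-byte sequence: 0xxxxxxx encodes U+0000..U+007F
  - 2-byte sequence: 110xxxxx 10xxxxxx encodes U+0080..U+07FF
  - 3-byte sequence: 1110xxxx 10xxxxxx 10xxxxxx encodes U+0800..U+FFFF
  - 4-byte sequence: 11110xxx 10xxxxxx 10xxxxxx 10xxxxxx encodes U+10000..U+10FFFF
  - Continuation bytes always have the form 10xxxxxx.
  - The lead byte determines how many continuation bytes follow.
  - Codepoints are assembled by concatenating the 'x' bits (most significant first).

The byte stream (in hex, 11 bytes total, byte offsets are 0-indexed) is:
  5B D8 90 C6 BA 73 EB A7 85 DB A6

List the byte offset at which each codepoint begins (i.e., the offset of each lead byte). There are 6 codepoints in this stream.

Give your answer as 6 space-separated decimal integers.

Answer: 0 1 3 5 6 9

Derivation:
Byte[0]=5B: 1-byte ASCII. cp=U+005B
Byte[1]=D8: 2-byte lead, need 1 cont bytes. acc=0x18
Byte[2]=90: continuation. acc=(acc<<6)|0x10=0x610
Completed: cp=U+0610 (starts at byte 1)
Byte[3]=C6: 2-byte lead, need 1 cont bytes. acc=0x6
Byte[4]=BA: continuation. acc=(acc<<6)|0x3A=0x1BA
Completed: cp=U+01BA (starts at byte 3)
Byte[5]=73: 1-byte ASCII. cp=U+0073
Byte[6]=EB: 3-byte lead, need 2 cont bytes. acc=0xB
Byte[7]=A7: continuation. acc=(acc<<6)|0x27=0x2E7
Byte[8]=85: continuation. acc=(acc<<6)|0x05=0xB9C5
Completed: cp=U+B9C5 (starts at byte 6)
Byte[9]=DB: 2-byte lead, need 1 cont bytes. acc=0x1B
Byte[10]=A6: continuation. acc=(acc<<6)|0x26=0x6E6
Completed: cp=U+06E6 (starts at byte 9)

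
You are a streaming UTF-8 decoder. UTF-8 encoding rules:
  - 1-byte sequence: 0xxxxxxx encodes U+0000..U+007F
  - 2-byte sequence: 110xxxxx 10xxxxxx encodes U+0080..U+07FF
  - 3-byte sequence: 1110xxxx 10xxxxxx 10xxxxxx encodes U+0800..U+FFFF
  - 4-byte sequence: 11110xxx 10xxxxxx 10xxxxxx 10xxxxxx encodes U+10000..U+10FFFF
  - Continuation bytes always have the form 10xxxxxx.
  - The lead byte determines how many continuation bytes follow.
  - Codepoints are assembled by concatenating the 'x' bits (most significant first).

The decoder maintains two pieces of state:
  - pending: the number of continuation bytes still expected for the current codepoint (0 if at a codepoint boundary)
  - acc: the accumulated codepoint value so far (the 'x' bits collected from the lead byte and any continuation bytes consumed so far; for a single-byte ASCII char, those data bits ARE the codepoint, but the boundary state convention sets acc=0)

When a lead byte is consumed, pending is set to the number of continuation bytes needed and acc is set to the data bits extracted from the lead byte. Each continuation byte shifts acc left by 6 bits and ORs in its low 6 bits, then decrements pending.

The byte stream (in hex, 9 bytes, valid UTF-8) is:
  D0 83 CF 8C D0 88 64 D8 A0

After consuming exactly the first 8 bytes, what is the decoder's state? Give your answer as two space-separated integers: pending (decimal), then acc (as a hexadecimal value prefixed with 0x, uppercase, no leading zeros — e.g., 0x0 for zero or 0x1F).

Answer: 1 0x18

Derivation:
Byte[0]=D0: 2-byte lead. pending=1, acc=0x10
Byte[1]=83: continuation. acc=(acc<<6)|0x03=0x403, pending=0
Byte[2]=CF: 2-byte lead. pending=1, acc=0xF
Byte[3]=8C: continuation. acc=(acc<<6)|0x0C=0x3CC, pending=0
Byte[4]=D0: 2-byte lead. pending=1, acc=0x10
Byte[5]=88: continuation. acc=(acc<<6)|0x08=0x408, pending=0
Byte[6]=64: 1-byte. pending=0, acc=0x0
Byte[7]=D8: 2-byte lead. pending=1, acc=0x18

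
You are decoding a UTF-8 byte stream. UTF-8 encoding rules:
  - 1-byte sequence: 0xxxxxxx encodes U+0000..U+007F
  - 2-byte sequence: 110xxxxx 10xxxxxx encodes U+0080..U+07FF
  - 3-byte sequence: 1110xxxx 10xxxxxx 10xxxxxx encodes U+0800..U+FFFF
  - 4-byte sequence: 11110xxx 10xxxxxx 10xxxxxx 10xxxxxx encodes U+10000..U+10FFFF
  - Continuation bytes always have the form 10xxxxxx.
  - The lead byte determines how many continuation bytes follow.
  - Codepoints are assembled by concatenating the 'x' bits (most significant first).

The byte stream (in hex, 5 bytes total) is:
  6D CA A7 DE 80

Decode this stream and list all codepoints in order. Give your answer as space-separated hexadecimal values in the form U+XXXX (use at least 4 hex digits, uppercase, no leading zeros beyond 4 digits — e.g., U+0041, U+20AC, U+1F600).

Byte[0]=6D: 1-byte ASCII. cp=U+006D
Byte[1]=CA: 2-byte lead, need 1 cont bytes. acc=0xA
Byte[2]=A7: continuation. acc=(acc<<6)|0x27=0x2A7
Completed: cp=U+02A7 (starts at byte 1)
Byte[3]=DE: 2-byte lead, need 1 cont bytes. acc=0x1E
Byte[4]=80: continuation. acc=(acc<<6)|0x00=0x780
Completed: cp=U+0780 (starts at byte 3)

Answer: U+006D U+02A7 U+0780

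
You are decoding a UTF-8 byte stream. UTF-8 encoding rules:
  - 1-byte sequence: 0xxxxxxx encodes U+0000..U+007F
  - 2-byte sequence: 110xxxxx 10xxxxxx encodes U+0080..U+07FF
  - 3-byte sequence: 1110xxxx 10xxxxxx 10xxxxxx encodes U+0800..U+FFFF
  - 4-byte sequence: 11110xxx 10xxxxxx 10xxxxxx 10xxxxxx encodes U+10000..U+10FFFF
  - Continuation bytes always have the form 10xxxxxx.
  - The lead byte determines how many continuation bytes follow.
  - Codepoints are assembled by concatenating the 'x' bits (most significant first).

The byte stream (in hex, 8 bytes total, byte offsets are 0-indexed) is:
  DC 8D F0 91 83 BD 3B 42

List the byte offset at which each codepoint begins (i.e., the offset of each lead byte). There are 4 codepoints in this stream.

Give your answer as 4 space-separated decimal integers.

Answer: 0 2 6 7

Derivation:
Byte[0]=DC: 2-byte lead, need 1 cont bytes. acc=0x1C
Byte[1]=8D: continuation. acc=(acc<<6)|0x0D=0x70D
Completed: cp=U+070D (starts at byte 0)
Byte[2]=F0: 4-byte lead, need 3 cont bytes. acc=0x0
Byte[3]=91: continuation. acc=(acc<<6)|0x11=0x11
Byte[4]=83: continuation. acc=(acc<<6)|0x03=0x443
Byte[5]=BD: continuation. acc=(acc<<6)|0x3D=0x110FD
Completed: cp=U+110FD (starts at byte 2)
Byte[6]=3B: 1-byte ASCII. cp=U+003B
Byte[7]=42: 1-byte ASCII. cp=U+0042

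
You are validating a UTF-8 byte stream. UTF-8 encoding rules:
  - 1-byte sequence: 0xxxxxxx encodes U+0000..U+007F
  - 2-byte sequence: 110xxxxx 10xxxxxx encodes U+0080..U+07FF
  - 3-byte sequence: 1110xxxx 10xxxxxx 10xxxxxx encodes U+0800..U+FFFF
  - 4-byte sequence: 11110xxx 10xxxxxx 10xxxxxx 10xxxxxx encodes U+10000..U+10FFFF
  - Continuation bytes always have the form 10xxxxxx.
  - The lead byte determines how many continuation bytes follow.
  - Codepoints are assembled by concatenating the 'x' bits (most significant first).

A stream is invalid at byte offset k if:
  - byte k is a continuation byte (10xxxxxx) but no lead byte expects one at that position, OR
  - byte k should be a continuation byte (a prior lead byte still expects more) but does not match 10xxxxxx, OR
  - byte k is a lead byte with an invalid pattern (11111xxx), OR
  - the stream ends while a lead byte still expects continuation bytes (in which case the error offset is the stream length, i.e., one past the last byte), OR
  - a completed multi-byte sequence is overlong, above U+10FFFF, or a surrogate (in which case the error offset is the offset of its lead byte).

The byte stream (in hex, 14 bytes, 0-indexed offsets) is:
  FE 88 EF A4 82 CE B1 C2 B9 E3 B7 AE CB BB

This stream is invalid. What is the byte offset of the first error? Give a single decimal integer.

Byte[0]=FE: INVALID lead byte (not 0xxx/110x/1110/11110)

Answer: 0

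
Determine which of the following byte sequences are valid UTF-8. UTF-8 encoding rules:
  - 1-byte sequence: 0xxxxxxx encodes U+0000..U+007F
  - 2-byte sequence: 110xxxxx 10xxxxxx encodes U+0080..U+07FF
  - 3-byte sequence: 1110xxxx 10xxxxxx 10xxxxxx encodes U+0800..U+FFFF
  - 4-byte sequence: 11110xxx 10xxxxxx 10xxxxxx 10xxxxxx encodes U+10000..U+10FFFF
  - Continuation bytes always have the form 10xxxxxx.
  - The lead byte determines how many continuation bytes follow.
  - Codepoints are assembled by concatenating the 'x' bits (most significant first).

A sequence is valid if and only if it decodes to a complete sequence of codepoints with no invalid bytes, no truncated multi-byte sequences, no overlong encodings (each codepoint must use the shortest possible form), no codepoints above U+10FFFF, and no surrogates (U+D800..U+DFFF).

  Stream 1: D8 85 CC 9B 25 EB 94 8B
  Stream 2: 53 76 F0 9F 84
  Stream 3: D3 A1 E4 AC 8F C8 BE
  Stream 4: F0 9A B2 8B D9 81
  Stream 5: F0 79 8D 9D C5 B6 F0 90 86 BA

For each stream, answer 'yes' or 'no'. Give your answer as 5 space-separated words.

Answer: yes no yes yes no

Derivation:
Stream 1: decodes cleanly. VALID
Stream 2: error at byte offset 5. INVALID
Stream 3: decodes cleanly. VALID
Stream 4: decodes cleanly. VALID
Stream 5: error at byte offset 1. INVALID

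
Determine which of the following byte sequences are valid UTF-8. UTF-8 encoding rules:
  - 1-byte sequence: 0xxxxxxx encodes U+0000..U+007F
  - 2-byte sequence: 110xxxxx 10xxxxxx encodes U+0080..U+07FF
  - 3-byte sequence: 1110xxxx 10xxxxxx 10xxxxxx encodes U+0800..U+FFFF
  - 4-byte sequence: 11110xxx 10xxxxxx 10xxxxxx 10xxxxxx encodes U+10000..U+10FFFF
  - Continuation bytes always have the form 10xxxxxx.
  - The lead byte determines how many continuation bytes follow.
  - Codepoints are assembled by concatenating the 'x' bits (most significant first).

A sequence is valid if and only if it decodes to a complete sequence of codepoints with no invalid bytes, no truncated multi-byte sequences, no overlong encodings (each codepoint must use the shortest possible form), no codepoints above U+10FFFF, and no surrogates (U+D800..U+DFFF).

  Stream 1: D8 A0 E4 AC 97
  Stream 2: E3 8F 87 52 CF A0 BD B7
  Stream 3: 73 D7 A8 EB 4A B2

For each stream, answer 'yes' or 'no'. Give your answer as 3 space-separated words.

Stream 1: decodes cleanly. VALID
Stream 2: error at byte offset 6. INVALID
Stream 3: error at byte offset 4. INVALID

Answer: yes no no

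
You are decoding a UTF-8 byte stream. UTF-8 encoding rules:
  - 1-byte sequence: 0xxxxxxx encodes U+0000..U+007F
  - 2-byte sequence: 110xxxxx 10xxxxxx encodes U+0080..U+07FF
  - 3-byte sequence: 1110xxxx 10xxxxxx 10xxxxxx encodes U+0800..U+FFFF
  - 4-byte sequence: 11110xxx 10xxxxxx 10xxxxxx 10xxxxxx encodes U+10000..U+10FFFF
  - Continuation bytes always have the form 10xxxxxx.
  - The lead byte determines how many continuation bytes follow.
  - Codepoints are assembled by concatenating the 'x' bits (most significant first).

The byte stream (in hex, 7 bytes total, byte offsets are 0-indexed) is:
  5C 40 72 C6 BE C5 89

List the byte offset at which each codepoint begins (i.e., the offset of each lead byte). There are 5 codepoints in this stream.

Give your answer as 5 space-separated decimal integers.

Answer: 0 1 2 3 5

Derivation:
Byte[0]=5C: 1-byte ASCII. cp=U+005C
Byte[1]=40: 1-byte ASCII. cp=U+0040
Byte[2]=72: 1-byte ASCII. cp=U+0072
Byte[3]=C6: 2-byte lead, need 1 cont bytes. acc=0x6
Byte[4]=BE: continuation. acc=(acc<<6)|0x3E=0x1BE
Completed: cp=U+01BE (starts at byte 3)
Byte[5]=C5: 2-byte lead, need 1 cont bytes. acc=0x5
Byte[6]=89: continuation. acc=(acc<<6)|0x09=0x149
Completed: cp=U+0149 (starts at byte 5)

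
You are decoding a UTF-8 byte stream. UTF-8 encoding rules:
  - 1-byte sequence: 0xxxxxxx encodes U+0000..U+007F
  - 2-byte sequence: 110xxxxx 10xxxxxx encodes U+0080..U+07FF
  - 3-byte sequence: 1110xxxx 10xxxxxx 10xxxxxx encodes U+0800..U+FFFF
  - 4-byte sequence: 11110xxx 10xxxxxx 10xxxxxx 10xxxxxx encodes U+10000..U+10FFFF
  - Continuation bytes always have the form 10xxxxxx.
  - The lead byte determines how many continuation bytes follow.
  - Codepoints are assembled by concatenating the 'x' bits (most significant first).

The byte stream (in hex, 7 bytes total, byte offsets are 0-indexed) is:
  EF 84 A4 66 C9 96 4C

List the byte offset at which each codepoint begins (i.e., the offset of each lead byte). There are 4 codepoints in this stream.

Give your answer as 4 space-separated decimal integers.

Answer: 0 3 4 6

Derivation:
Byte[0]=EF: 3-byte lead, need 2 cont bytes. acc=0xF
Byte[1]=84: continuation. acc=(acc<<6)|0x04=0x3C4
Byte[2]=A4: continuation. acc=(acc<<6)|0x24=0xF124
Completed: cp=U+F124 (starts at byte 0)
Byte[3]=66: 1-byte ASCII. cp=U+0066
Byte[4]=C9: 2-byte lead, need 1 cont bytes. acc=0x9
Byte[5]=96: continuation. acc=(acc<<6)|0x16=0x256
Completed: cp=U+0256 (starts at byte 4)
Byte[6]=4C: 1-byte ASCII. cp=U+004C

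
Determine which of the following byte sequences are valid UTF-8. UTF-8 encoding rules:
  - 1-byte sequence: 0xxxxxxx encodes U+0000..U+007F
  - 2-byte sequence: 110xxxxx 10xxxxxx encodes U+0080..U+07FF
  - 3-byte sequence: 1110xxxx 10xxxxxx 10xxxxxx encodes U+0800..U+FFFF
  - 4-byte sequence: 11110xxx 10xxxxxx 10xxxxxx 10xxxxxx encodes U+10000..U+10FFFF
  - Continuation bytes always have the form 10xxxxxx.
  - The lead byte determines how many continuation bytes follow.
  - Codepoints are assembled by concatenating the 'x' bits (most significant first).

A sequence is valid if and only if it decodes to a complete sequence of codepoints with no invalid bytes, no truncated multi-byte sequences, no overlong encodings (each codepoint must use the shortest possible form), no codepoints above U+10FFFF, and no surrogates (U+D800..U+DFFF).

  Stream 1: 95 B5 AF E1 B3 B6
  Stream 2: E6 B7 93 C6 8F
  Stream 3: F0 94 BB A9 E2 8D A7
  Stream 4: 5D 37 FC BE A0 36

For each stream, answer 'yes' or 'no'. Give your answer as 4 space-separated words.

Stream 1: error at byte offset 0. INVALID
Stream 2: decodes cleanly. VALID
Stream 3: decodes cleanly. VALID
Stream 4: error at byte offset 2. INVALID

Answer: no yes yes no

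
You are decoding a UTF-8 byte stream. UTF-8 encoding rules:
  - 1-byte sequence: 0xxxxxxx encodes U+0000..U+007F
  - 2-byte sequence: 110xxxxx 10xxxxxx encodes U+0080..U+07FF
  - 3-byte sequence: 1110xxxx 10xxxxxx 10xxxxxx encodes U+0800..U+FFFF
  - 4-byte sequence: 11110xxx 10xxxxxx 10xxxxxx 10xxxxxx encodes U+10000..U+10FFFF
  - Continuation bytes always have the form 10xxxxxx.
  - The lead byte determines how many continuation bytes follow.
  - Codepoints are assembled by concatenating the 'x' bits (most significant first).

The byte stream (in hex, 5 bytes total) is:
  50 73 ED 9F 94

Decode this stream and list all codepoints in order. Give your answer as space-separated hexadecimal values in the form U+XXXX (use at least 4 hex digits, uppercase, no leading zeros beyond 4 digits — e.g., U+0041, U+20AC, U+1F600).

Answer: U+0050 U+0073 U+D7D4

Derivation:
Byte[0]=50: 1-byte ASCII. cp=U+0050
Byte[1]=73: 1-byte ASCII. cp=U+0073
Byte[2]=ED: 3-byte lead, need 2 cont bytes. acc=0xD
Byte[3]=9F: continuation. acc=(acc<<6)|0x1F=0x35F
Byte[4]=94: continuation. acc=(acc<<6)|0x14=0xD7D4
Completed: cp=U+D7D4 (starts at byte 2)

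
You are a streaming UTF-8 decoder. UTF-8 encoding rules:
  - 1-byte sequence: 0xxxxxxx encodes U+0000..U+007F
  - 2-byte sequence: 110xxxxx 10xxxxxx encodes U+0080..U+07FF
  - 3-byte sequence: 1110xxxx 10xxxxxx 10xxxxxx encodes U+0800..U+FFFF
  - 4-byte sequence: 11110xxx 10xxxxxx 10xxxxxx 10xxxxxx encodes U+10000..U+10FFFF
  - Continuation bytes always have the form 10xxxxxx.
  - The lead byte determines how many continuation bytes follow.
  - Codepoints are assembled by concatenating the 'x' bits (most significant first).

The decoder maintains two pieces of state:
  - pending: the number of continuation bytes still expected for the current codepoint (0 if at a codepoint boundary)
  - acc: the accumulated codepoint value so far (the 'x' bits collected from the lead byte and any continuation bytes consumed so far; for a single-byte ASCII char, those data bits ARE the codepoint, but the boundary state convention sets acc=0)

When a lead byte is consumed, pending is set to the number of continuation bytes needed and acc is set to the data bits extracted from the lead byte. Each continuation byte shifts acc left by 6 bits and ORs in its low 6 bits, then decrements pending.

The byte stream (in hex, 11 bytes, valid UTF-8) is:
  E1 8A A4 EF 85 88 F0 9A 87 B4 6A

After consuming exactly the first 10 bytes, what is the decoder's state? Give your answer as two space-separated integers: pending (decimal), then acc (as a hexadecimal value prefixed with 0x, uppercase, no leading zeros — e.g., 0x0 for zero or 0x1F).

Byte[0]=E1: 3-byte lead. pending=2, acc=0x1
Byte[1]=8A: continuation. acc=(acc<<6)|0x0A=0x4A, pending=1
Byte[2]=A4: continuation. acc=(acc<<6)|0x24=0x12A4, pending=0
Byte[3]=EF: 3-byte lead. pending=2, acc=0xF
Byte[4]=85: continuation. acc=(acc<<6)|0x05=0x3C5, pending=1
Byte[5]=88: continuation. acc=(acc<<6)|0x08=0xF148, pending=0
Byte[6]=F0: 4-byte lead. pending=3, acc=0x0
Byte[7]=9A: continuation. acc=(acc<<6)|0x1A=0x1A, pending=2
Byte[8]=87: continuation. acc=(acc<<6)|0x07=0x687, pending=1
Byte[9]=B4: continuation. acc=(acc<<6)|0x34=0x1A1F4, pending=0

Answer: 0 0x1A1F4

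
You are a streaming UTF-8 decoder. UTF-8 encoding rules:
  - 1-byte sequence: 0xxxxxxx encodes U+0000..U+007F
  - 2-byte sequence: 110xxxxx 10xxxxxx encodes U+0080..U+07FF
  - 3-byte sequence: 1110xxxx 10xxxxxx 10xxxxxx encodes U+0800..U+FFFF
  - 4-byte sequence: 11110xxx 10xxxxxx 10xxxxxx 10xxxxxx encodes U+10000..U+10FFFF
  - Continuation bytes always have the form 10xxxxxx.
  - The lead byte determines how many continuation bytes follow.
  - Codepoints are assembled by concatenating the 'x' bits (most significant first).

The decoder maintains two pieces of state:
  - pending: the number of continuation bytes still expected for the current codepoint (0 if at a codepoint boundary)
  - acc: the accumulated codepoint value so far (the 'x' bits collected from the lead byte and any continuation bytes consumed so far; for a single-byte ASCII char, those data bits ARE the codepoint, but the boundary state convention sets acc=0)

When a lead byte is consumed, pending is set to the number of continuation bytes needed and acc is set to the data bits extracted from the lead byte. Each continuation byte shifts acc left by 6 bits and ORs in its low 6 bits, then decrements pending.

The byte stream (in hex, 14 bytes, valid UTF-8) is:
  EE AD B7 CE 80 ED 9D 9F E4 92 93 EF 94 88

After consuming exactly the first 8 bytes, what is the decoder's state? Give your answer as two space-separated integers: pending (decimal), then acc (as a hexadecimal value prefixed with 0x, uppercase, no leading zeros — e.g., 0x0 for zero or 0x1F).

Byte[0]=EE: 3-byte lead. pending=2, acc=0xE
Byte[1]=AD: continuation. acc=(acc<<6)|0x2D=0x3AD, pending=1
Byte[2]=B7: continuation. acc=(acc<<6)|0x37=0xEB77, pending=0
Byte[3]=CE: 2-byte lead. pending=1, acc=0xE
Byte[4]=80: continuation. acc=(acc<<6)|0x00=0x380, pending=0
Byte[5]=ED: 3-byte lead. pending=2, acc=0xD
Byte[6]=9D: continuation. acc=(acc<<6)|0x1D=0x35D, pending=1
Byte[7]=9F: continuation. acc=(acc<<6)|0x1F=0xD75F, pending=0

Answer: 0 0xD75F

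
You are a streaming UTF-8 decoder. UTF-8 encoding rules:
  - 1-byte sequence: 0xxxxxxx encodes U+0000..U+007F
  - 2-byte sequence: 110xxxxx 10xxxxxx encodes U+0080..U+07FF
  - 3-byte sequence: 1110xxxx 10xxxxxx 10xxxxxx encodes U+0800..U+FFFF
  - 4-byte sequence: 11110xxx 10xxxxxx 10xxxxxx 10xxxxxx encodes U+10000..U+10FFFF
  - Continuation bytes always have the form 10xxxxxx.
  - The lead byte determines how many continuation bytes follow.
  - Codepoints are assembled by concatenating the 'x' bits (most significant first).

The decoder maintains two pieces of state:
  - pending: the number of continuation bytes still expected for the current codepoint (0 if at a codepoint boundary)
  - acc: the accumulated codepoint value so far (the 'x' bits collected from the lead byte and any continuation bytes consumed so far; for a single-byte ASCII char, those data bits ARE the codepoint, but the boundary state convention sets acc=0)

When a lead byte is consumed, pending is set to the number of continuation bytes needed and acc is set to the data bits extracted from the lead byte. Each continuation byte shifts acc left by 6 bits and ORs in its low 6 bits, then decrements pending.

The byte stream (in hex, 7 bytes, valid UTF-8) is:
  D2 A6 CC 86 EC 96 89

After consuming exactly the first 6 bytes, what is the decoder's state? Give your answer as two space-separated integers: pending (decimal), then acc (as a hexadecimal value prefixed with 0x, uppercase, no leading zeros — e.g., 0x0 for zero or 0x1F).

Answer: 1 0x316

Derivation:
Byte[0]=D2: 2-byte lead. pending=1, acc=0x12
Byte[1]=A6: continuation. acc=(acc<<6)|0x26=0x4A6, pending=0
Byte[2]=CC: 2-byte lead. pending=1, acc=0xC
Byte[3]=86: continuation. acc=(acc<<6)|0x06=0x306, pending=0
Byte[4]=EC: 3-byte lead. pending=2, acc=0xC
Byte[5]=96: continuation. acc=(acc<<6)|0x16=0x316, pending=1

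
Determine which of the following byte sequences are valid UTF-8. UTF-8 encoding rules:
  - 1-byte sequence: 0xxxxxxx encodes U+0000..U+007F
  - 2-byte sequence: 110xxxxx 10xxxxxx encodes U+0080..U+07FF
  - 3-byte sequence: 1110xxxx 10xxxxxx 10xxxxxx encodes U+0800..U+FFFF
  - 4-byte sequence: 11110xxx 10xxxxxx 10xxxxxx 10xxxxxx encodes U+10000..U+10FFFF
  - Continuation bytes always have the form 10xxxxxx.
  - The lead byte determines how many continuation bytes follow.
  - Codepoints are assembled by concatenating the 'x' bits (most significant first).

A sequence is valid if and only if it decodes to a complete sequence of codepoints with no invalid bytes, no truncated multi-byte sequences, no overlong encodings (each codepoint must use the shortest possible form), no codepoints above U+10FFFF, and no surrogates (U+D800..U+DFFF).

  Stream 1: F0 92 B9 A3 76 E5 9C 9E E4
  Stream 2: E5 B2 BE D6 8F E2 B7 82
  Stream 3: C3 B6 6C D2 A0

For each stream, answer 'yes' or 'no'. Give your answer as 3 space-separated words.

Stream 1: error at byte offset 9. INVALID
Stream 2: decodes cleanly. VALID
Stream 3: decodes cleanly. VALID

Answer: no yes yes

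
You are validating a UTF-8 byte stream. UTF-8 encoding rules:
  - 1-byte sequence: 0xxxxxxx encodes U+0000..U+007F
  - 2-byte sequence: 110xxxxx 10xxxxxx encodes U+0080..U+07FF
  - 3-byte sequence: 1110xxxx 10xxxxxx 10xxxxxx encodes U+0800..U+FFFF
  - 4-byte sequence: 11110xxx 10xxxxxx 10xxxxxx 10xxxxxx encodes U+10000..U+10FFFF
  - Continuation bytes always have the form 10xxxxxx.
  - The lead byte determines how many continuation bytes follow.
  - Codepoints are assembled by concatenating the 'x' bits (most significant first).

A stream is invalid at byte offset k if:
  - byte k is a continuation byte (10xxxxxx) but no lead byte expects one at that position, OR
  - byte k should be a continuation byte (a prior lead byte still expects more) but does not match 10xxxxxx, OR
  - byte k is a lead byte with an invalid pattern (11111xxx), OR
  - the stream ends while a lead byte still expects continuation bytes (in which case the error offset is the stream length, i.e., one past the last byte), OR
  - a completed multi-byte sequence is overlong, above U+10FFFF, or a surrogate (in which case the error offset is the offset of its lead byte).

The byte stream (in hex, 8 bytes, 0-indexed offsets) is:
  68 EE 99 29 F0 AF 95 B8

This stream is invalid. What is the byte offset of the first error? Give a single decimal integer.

Byte[0]=68: 1-byte ASCII. cp=U+0068
Byte[1]=EE: 3-byte lead, need 2 cont bytes. acc=0xE
Byte[2]=99: continuation. acc=(acc<<6)|0x19=0x399
Byte[3]=29: expected 10xxxxxx continuation. INVALID

Answer: 3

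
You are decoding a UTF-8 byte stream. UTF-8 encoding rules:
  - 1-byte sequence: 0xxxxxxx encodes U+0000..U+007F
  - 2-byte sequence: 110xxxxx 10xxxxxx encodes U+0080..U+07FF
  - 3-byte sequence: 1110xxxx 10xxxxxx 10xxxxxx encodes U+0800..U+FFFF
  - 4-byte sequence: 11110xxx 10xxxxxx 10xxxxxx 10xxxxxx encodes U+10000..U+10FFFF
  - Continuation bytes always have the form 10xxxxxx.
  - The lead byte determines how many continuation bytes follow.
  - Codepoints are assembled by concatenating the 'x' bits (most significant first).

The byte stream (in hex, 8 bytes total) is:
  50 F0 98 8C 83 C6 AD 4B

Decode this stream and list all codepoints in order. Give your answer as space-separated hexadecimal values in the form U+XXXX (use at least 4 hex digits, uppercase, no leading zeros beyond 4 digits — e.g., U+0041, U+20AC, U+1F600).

Answer: U+0050 U+18303 U+01AD U+004B

Derivation:
Byte[0]=50: 1-byte ASCII. cp=U+0050
Byte[1]=F0: 4-byte lead, need 3 cont bytes. acc=0x0
Byte[2]=98: continuation. acc=(acc<<6)|0x18=0x18
Byte[3]=8C: continuation. acc=(acc<<6)|0x0C=0x60C
Byte[4]=83: continuation. acc=(acc<<6)|0x03=0x18303
Completed: cp=U+18303 (starts at byte 1)
Byte[5]=C6: 2-byte lead, need 1 cont bytes. acc=0x6
Byte[6]=AD: continuation. acc=(acc<<6)|0x2D=0x1AD
Completed: cp=U+01AD (starts at byte 5)
Byte[7]=4B: 1-byte ASCII. cp=U+004B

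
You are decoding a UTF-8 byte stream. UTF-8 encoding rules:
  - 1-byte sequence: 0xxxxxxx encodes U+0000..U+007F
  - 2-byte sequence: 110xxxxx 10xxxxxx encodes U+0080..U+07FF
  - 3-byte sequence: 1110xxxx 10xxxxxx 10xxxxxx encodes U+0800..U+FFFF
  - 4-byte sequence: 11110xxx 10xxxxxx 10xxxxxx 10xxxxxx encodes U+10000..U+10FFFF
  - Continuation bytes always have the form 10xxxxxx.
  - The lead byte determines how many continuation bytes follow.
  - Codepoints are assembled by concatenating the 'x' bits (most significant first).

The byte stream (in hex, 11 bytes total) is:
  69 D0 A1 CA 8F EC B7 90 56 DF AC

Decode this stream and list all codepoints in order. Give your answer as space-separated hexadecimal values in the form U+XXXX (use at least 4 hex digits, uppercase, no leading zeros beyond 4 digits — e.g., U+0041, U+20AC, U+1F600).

Answer: U+0069 U+0421 U+028F U+CDD0 U+0056 U+07EC

Derivation:
Byte[0]=69: 1-byte ASCII. cp=U+0069
Byte[1]=D0: 2-byte lead, need 1 cont bytes. acc=0x10
Byte[2]=A1: continuation. acc=(acc<<6)|0x21=0x421
Completed: cp=U+0421 (starts at byte 1)
Byte[3]=CA: 2-byte lead, need 1 cont bytes. acc=0xA
Byte[4]=8F: continuation. acc=(acc<<6)|0x0F=0x28F
Completed: cp=U+028F (starts at byte 3)
Byte[5]=EC: 3-byte lead, need 2 cont bytes. acc=0xC
Byte[6]=B7: continuation. acc=(acc<<6)|0x37=0x337
Byte[7]=90: continuation. acc=(acc<<6)|0x10=0xCDD0
Completed: cp=U+CDD0 (starts at byte 5)
Byte[8]=56: 1-byte ASCII. cp=U+0056
Byte[9]=DF: 2-byte lead, need 1 cont bytes. acc=0x1F
Byte[10]=AC: continuation. acc=(acc<<6)|0x2C=0x7EC
Completed: cp=U+07EC (starts at byte 9)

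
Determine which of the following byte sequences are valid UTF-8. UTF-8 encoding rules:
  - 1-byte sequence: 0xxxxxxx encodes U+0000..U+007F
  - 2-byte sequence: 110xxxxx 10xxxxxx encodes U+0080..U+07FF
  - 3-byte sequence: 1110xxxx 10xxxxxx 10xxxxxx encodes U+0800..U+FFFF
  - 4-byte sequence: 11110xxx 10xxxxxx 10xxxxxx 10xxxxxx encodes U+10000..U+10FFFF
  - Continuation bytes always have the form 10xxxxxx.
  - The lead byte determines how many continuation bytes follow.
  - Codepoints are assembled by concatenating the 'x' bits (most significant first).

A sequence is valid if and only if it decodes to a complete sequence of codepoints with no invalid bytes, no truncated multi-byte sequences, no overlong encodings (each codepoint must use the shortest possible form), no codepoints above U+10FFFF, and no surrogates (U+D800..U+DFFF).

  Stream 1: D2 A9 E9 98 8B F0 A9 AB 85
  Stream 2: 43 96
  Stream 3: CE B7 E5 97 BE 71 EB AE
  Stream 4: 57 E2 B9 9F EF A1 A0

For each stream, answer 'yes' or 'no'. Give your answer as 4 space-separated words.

Answer: yes no no yes

Derivation:
Stream 1: decodes cleanly. VALID
Stream 2: error at byte offset 1. INVALID
Stream 3: error at byte offset 8. INVALID
Stream 4: decodes cleanly. VALID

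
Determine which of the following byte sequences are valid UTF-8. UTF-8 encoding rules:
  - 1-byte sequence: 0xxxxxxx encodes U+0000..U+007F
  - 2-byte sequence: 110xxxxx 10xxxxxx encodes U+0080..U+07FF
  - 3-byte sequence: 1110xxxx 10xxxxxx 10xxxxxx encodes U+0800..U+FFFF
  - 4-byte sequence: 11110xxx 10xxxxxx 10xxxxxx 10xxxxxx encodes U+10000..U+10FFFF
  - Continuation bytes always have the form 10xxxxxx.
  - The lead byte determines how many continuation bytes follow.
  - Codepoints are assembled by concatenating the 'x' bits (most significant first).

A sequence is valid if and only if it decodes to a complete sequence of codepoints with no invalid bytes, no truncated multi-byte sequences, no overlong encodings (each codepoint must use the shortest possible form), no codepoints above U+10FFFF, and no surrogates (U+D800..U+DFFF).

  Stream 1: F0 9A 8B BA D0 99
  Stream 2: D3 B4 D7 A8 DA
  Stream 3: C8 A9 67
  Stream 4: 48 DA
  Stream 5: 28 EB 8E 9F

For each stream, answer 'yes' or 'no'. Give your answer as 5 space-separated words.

Answer: yes no yes no yes

Derivation:
Stream 1: decodes cleanly. VALID
Stream 2: error at byte offset 5. INVALID
Stream 3: decodes cleanly. VALID
Stream 4: error at byte offset 2. INVALID
Stream 5: decodes cleanly. VALID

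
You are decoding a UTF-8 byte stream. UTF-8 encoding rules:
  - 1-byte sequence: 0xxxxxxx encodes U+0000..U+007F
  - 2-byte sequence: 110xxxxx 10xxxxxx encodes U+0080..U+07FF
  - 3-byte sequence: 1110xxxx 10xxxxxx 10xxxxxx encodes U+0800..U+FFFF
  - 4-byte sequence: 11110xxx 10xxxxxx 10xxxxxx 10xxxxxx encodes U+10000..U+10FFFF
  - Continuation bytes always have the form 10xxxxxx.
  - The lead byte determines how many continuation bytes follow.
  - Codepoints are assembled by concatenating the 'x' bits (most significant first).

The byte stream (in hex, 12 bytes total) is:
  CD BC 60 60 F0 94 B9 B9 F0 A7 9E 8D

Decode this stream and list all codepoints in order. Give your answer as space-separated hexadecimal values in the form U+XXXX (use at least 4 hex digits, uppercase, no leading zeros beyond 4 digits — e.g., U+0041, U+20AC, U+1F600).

Byte[0]=CD: 2-byte lead, need 1 cont bytes. acc=0xD
Byte[1]=BC: continuation. acc=(acc<<6)|0x3C=0x37C
Completed: cp=U+037C (starts at byte 0)
Byte[2]=60: 1-byte ASCII. cp=U+0060
Byte[3]=60: 1-byte ASCII. cp=U+0060
Byte[4]=F0: 4-byte lead, need 3 cont bytes. acc=0x0
Byte[5]=94: continuation. acc=(acc<<6)|0x14=0x14
Byte[6]=B9: continuation. acc=(acc<<6)|0x39=0x539
Byte[7]=B9: continuation. acc=(acc<<6)|0x39=0x14E79
Completed: cp=U+14E79 (starts at byte 4)
Byte[8]=F0: 4-byte lead, need 3 cont bytes. acc=0x0
Byte[9]=A7: continuation. acc=(acc<<6)|0x27=0x27
Byte[10]=9E: continuation. acc=(acc<<6)|0x1E=0x9DE
Byte[11]=8D: continuation. acc=(acc<<6)|0x0D=0x2778D
Completed: cp=U+2778D (starts at byte 8)

Answer: U+037C U+0060 U+0060 U+14E79 U+2778D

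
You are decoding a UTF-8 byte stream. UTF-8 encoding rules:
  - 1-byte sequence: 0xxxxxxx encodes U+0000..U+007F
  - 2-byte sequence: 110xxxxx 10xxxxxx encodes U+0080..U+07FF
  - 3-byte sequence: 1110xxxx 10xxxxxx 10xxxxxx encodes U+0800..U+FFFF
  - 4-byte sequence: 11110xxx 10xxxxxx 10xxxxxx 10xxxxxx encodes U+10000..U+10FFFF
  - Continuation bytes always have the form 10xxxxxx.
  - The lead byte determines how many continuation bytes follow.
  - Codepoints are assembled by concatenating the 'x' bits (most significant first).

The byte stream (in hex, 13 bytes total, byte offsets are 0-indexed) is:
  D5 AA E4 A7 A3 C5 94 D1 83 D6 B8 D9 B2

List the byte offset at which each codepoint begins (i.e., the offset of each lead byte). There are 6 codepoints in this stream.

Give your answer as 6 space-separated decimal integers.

Answer: 0 2 5 7 9 11

Derivation:
Byte[0]=D5: 2-byte lead, need 1 cont bytes. acc=0x15
Byte[1]=AA: continuation. acc=(acc<<6)|0x2A=0x56A
Completed: cp=U+056A (starts at byte 0)
Byte[2]=E4: 3-byte lead, need 2 cont bytes. acc=0x4
Byte[3]=A7: continuation. acc=(acc<<6)|0x27=0x127
Byte[4]=A3: continuation. acc=(acc<<6)|0x23=0x49E3
Completed: cp=U+49E3 (starts at byte 2)
Byte[5]=C5: 2-byte lead, need 1 cont bytes. acc=0x5
Byte[6]=94: continuation. acc=(acc<<6)|0x14=0x154
Completed: cp=U+0154 (starts at byte 5)
Byte[7]=D1: 2-byte lead, need 1 cont bytes. acc=0x11
Byte[8]=83: continuation. acc=(acc<<6)|0x03=0x443
Completed: cp=U+0443 (starts at byte 7)
Byte[9]=D6: 2-byte lead, need 1 cont bytes. acc=0x16
Byte[10]=B8: continuation. acc=(acc<<6)|0x38=0x5B8
Completed: cp=U+05B8 (starts at byte 9)
Byte[11]=D9: 2-byte lead, need 1 cont bytes. acc=0x19
Byte[12]=B2: continuation. acc=(acc<<6)|0x32=0x672
Completed: cp=U+0672 (starts at byte 11)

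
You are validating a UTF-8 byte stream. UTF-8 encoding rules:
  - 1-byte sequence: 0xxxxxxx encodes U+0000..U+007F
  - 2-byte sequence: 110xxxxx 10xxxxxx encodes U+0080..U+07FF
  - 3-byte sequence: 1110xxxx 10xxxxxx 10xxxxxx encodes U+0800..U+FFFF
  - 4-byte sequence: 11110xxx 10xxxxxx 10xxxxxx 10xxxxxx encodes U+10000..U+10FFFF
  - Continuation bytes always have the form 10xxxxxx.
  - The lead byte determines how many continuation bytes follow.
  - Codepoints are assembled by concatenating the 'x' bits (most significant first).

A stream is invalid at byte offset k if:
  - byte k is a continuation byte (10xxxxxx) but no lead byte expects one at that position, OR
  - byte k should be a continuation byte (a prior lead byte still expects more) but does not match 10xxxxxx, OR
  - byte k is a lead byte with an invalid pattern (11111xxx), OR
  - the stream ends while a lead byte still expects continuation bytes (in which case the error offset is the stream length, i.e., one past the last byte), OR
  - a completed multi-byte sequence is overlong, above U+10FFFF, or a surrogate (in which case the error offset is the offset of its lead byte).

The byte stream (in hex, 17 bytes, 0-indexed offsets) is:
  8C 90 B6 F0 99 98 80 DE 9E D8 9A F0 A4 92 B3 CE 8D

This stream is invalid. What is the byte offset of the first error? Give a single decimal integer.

Answer: 0

Derivation:
Byte[0]=8C: INVALID lead byte (not 0xxx/110x/1110/11110)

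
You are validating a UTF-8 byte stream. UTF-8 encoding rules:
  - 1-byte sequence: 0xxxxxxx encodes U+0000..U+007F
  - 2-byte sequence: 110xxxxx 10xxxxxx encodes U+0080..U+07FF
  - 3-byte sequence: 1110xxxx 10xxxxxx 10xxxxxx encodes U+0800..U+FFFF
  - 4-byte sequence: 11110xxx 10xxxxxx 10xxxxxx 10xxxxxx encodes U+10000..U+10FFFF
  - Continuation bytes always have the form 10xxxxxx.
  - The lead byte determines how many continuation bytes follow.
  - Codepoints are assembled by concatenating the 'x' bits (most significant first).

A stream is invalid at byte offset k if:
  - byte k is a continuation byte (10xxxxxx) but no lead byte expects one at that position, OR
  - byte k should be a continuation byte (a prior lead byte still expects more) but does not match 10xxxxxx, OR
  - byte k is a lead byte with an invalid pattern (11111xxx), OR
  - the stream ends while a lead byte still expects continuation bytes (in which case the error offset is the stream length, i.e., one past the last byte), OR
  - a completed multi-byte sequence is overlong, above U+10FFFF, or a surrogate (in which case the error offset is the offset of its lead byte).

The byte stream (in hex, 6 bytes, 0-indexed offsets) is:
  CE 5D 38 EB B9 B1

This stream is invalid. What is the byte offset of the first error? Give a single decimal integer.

Byte[0]=CE: 2-byte lead, need 1 cont bytes. acc=0xE
Byte[1]=5D: expected 10xxxxxx continuation. INVALID

Answer: 1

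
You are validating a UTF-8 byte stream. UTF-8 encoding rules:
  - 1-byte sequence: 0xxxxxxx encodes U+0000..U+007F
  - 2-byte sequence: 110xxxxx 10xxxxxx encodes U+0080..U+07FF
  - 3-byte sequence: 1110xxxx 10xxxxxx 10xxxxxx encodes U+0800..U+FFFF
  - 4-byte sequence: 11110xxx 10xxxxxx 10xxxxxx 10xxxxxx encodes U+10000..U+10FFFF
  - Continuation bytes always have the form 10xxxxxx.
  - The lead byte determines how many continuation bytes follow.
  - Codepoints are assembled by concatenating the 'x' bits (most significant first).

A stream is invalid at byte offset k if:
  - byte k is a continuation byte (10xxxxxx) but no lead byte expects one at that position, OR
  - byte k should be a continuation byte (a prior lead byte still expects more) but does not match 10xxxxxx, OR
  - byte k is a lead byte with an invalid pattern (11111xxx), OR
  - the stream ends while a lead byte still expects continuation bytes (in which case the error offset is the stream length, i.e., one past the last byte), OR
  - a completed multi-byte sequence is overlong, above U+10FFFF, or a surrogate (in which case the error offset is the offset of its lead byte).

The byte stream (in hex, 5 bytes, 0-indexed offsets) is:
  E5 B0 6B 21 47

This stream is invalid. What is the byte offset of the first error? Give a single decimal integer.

Byte[0]=E5: 3-byte lead, need 2 cont bytes. acc=0x5
Byte[1]=B0: continuation. acc=(acc<<6)|0x30=0x170
Byte[2]=6B: expected 10xxxxxx continuation. INVALID

Answer: 2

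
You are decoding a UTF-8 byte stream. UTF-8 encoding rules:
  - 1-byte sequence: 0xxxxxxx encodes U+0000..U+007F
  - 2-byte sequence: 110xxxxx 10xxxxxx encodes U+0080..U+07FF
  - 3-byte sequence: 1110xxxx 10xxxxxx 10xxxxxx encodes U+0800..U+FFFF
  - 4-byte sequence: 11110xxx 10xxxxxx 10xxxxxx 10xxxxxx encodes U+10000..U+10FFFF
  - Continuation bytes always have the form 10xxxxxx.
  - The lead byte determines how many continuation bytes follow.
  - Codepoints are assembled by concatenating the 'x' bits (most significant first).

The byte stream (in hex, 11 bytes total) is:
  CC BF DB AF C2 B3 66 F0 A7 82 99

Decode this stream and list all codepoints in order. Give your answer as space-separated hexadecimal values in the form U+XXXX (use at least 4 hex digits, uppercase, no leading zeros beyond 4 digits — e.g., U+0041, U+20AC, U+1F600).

Answer: U+033F U+06EF U+00B3 U+0066 U+27099

Derivation:
Byte[0]=CC: 2-byte lead, need 1 cont bytes. acc=0xC
Byte[1]=BF: continuation. acc=(acc<<6)|0x3F=0x33F
Completed: cp=U+033F (starts at byte 0)
Byte[2]=DB: 2-byte lead, need 1 cont bytes. acc=0x1B
Byte[3]=AF: continuation. acc=(acc<<6)|0x2F=0x6EF
Completed: cp=U+06EF (starts at byte 2)
Byte[4]=C2: 2-byte lead, need 1 cont bytes. acc=0x2
Byte[5]=B3: continuation. acc=(acc<<6)|0x33=0xB3
Completed: cp=U+00B3 (starts at byte 4)
Byte[6]=66: 1-byte ASCII. cp=U+0066
Byte[7]=F0: 4-byte lead, need 3 cont bytes. acc=0x0
Byte[8]=A7: continuation. acc=(acc<<6)|0x27=0x27
Byte[9]=82: continuation. acc=(acc<<6)|0x02=0x9C2
Byte[10]=99: continuation. acc=(acc<<6)|0x19=0x27099
Completed: cp=U+27099 (starts at byte 7)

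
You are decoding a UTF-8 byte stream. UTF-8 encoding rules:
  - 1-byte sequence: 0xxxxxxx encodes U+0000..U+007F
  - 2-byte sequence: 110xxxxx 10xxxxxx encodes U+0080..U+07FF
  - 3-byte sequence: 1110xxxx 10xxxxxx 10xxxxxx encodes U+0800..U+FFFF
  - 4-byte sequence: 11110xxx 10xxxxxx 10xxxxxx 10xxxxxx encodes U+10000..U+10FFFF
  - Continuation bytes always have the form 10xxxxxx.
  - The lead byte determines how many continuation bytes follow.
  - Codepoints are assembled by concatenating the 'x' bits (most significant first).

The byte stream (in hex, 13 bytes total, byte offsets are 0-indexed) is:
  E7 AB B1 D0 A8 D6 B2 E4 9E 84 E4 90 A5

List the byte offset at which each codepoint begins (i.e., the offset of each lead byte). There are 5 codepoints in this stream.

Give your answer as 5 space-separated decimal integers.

Byte[0]=E7: 3-byte lead, need 2 cont bytes. acc=0x7
Byte[1]=AB: continuation. acc=(acc<<6)|0x2B=0x1EB
Byte[2]=B1: continuation. acc=(acc<<6)|0x31=0x7AF1
Completed: cp=U+7AF1 (starts at byte 0)
Byte[3]=D0: 2-byte lead, need 1 cont bytes. acc=0x10
Byte[4]=A8: continuation. acc=(acc<<6)|0x28=0x428
Completed: cp=U+0428 (starts at byte 3)
Byte[5]=D6: 2-byte lead, need 1 cont bytes. acc=0x16
Byte[6]=B2: continuation. acc=(acc<<6)|0x32=0x5B2
Completed: cp=U+05B2 (starts at byte 5)
Byte[7]=E4: 3-byte lead, need 2 cont bytes. acc=0x4
Byte[8]=9E: continuation. acc=(acc<<6)|0x1E=0x11E
Byte[9]=84: continuation. acc=(acc<<6)|0x04=0x4784
Completed: cp=U+4784 (starts at byte 7)
Byte[10]=E4: 3-byte lead, need 2 cont bytes. acc=0x4
Byte[11]=90: continuation. acc=(acc<<6)|0x10=0x110
Byte[12]=A5: continuation. acc=(acc<<6)|0x25=0x4425
Completed: cp=U+4425 (starts at byte 10)

Answer: 0 3 5 7 10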